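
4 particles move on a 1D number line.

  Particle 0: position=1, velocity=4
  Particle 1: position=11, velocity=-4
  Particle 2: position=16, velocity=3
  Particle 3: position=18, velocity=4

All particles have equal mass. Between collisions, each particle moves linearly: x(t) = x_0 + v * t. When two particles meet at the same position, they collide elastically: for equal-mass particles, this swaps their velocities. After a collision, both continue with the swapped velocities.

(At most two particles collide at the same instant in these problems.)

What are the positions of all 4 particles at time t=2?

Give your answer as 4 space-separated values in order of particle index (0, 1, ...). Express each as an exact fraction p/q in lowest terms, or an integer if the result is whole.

Answer: 3 9 22 26

Derivation:
Collision at t=5/4: particles 0 and 1 swap velocities; positions: p0=6 p1=6 p2=79/4 p3=23; velocities now: v0=-4 v1=4 v2=3 v3=4
Advance to t=2 (no further collisions before then); velocities: v0=-4 v1=4 v2=3 v3=4; positions = 3 9 22 26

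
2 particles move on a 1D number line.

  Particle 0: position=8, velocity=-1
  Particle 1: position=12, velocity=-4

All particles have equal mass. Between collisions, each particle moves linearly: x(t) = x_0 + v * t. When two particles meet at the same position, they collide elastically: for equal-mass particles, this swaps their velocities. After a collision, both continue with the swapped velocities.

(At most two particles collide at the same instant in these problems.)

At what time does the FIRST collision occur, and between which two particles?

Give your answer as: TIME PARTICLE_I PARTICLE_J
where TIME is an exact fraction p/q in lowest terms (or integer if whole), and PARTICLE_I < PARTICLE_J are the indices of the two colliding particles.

Answer: 4/3 0 1

Derivation:
Pair (0,1): pos 8,12 vel -1,-4 -> gap=4, closing at 3/unit, collide at t=4/3
Earliest collision: t=4/3 between 0 and 1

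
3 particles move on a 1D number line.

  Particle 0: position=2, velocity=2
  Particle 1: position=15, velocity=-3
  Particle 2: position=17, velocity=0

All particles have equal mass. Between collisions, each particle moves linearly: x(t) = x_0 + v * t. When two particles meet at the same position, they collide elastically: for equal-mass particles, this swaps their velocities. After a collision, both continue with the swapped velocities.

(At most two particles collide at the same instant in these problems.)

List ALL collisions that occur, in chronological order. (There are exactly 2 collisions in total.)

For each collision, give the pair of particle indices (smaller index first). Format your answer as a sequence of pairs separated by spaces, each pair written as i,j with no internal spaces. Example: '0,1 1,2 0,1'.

Answer: 0,1 1,2

Derivation:
Collision at t=13/5: particles 0 and 1 swap velocities; positions: p0=36/5 p1=36/5 p2=17; velocities now: v0=-3 v1=2 v2=0
Collision at t=15/2: particles 1 and 2 swap velocities; positions: p0=-15/2 p1=17 p2=17; velocities now: v0=-3 v1=0 v2=2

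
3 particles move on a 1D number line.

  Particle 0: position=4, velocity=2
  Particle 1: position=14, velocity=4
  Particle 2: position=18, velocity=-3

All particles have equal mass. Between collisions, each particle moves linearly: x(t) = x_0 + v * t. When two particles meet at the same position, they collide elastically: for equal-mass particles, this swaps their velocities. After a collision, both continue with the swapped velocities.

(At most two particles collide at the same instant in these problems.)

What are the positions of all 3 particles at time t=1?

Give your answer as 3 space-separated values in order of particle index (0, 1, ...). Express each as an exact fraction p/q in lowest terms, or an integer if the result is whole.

Collision at t=4/7: particles 1 and 2 swap velocities; positions: p0=36/7 p1=114/7 p2=114/7; velocities now: v0=2 v1=-3 v2=4
Advance to t=1 (no further collisions before then); velocities: v0=2 v1=-3 v2=4; positions = 6 15 18

Answer: 6 15 18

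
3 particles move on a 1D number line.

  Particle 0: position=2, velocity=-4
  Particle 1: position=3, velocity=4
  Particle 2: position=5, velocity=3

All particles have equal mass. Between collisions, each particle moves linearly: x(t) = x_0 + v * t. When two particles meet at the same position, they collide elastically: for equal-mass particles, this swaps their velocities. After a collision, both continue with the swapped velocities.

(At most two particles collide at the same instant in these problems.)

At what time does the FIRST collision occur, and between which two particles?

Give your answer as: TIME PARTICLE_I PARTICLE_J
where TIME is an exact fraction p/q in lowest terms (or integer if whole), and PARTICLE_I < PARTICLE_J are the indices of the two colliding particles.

Pair (0,1): pos 2,3 vel -4,4 -> not approaching (rel speed -8 <= 0)
Pair (1,2): pos 3,5 vel 4,3 -> gap=2, closing at 1/unit, collide at t=2
Earliest collision: t=2 between 1 and 2

Answer: 2 1 2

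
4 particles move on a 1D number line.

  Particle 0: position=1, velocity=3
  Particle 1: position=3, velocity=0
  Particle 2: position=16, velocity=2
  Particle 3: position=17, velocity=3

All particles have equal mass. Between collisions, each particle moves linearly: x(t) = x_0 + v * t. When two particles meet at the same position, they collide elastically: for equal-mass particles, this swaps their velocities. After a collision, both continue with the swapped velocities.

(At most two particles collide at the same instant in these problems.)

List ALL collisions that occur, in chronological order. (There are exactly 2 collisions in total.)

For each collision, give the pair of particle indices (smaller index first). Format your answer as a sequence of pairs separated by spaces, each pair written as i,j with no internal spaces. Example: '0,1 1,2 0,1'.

Answer: 0,1 1,2

Derivation:
Collision at t=2/3: particles 0 and 1 swap velocities; positions: p0=3 p1=3 p2=52/3 p3=19; velocities now: v0=0 v1=3 v2=2 v3=3
Collision at t=15: particles 1 and 2 swap velocities; positions: p0=3 p1=46 p2=46 p3=62; velocities now: v0=0 v1=2 v2=3 v3=3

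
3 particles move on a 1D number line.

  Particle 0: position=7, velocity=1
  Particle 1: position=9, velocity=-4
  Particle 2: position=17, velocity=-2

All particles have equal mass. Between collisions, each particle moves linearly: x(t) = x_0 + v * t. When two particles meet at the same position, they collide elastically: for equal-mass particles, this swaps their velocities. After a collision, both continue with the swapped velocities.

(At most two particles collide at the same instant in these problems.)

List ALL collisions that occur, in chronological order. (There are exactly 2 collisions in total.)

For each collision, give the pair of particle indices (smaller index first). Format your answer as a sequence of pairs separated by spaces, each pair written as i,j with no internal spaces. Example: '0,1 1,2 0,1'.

Answer: 0,1 1,2

Derivation:
Collision at t=2/5: particles 0 and 1 swap velocities; positions: p0=37/5 p1=37/5 p2=81/5; velocities now: v0=-4 v1=1 v2=-2
Collision at t=10/3: particles 1 and 2 swap velocities; positions: p0=-13/3 p1=31/3 p2=31/3; velocities now: v0=-4 v1=-2 v2=1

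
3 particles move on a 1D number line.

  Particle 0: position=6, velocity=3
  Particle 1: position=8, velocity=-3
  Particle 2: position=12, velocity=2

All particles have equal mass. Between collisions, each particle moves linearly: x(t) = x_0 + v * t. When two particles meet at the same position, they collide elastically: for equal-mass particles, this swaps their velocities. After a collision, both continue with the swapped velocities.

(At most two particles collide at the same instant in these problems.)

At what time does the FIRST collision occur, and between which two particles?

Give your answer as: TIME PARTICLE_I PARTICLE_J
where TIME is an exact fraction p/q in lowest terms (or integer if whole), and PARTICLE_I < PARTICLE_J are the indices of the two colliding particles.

Pair (0,1): pos 6,8 vel 3,-3 -> gap=2, closing at 6/unit, collide at t=1/3
Pair (1,2): pos 8,12 vel -3,2 -> not approaching (rel speed -5 <= 0)
Earliest collision: t=1/3 between 0 and 1

Answer: 1/3 0 1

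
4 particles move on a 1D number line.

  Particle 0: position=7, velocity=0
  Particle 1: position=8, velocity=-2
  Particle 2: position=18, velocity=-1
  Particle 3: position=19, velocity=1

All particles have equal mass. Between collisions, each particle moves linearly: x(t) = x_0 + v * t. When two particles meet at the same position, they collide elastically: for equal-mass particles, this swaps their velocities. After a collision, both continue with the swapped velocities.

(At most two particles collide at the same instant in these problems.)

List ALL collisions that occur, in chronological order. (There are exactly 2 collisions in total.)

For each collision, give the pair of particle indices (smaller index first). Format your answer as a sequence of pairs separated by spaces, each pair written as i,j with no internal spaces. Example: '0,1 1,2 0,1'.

Answer: 0,1 1,2

Derivation:
Collision at t=1/2: particles 0 and 1 swap velocities; positions: p0=7 p1=7 p2=35/2 p3=39/2; velocities now: v0=-2 v1=0 v2=-1 v3=1
Collision at t=11: particles 1 and 2 swap velocities; positions: p0=-14 p1=7 p2=7 p3=30; velocities now: v0=-2 v1=-1 v2=0 v3=1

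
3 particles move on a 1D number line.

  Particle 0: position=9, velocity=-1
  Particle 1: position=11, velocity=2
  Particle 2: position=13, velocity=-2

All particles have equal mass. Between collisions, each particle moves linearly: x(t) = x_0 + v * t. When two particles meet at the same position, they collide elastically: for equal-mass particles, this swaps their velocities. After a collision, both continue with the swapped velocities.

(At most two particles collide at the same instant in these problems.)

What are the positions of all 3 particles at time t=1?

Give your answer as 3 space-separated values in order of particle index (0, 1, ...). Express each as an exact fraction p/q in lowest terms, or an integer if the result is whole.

Answer: 8 11 13

Derivation:
Collision at t=1/2: particles 1 and 2 swap velocities; positions: p0=17/2 p1=12 p2=12; velocities now: v0=-1 v1=-2 v2=2
Advance to t=1 (no further collisions before then); velocities: v0=-1 v1=-2 v2=2; positions = 8 11 13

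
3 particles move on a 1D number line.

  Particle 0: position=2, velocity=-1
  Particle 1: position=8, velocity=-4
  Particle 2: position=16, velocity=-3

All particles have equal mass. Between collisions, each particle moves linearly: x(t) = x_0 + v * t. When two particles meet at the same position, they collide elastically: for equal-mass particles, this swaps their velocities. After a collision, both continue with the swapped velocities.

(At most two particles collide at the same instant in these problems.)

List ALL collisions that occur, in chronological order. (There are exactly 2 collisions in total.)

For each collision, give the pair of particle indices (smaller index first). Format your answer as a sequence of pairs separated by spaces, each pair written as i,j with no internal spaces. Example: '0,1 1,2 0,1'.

Answer: 0,1 1,2

Derivation:
Collision at t=2: particles 0 and 1 swap velocities; positions: p0=0 p1=0 p2=10; velocities now: v0=-4 v1=-1 v2=-3
Collision at t=7: particles 1 and 2 swap velocities; positions: p0=-20 p1=-5 p2=-5; velocities now: v0=-4 v1=-3 v2=-1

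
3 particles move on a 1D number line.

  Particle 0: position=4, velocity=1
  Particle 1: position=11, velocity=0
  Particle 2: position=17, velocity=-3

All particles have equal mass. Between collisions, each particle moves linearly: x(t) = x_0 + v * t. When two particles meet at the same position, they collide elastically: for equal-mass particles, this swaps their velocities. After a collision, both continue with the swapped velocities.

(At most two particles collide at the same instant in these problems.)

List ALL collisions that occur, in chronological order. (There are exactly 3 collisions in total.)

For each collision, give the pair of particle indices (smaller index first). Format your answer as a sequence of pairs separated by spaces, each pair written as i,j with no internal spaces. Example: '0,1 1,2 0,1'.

Collision at t=2: particles 1 and 2 swap velocities; positions: p0=6 p1=11 p2=11; velocities now: v0=1 v1=-3 v2=0
Collision at t=13/4: particles 0 and 1 swap velocities; positions: p0=29/4 p1=29/4 p2=11; velocities now: v0=-3 v1=1 v2=0
Collision at t=7: particles 1 and 2 swap velocities; positions: p0=-4 p1=11 p2=11; velocities now: v0=-3 v1=0 v2=1

Answer: 1,2 0,1 1,2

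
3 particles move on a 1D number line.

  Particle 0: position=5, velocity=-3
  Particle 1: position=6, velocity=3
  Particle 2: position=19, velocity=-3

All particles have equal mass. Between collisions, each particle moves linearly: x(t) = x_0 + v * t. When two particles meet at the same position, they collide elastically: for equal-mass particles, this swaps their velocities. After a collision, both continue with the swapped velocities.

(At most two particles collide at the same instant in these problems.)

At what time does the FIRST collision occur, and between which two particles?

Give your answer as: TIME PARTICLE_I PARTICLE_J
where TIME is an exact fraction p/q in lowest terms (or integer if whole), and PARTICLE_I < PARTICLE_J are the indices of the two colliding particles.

Answer: 13/6 1 2

Derivation:
Pair (0,1): pos 5,6 vel -3,3 -> not approaching (rel speed -6 <= 0)
Pair (1,2): pos 6,19 vel 3,-3 -> gap=13, closing at 6/unit, collide at t=13/6
Earliest collision: t=13/6 between 1 and 2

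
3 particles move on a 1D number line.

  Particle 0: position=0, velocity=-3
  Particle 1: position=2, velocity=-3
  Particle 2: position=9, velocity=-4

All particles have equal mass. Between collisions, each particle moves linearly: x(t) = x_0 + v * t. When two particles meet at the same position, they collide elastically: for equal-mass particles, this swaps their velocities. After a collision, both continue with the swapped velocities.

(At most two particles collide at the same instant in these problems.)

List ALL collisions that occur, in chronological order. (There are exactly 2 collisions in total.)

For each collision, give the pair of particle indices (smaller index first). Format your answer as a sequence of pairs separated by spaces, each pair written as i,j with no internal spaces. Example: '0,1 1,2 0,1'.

Answer: 1,2 0,1

Derivation:
Collision at t=7: particles 1 and 2 swap velocities; positions: p0=-21 p1=-19 p2=-19; velocities now: v0=-3 v1=-4 v2=-3
Collision at t=9: particles 0 and 1 swap velocities; positions: p0=-27 p1=-27 p2=-25; velocities now: v0=-4 v1=-3 v2=-3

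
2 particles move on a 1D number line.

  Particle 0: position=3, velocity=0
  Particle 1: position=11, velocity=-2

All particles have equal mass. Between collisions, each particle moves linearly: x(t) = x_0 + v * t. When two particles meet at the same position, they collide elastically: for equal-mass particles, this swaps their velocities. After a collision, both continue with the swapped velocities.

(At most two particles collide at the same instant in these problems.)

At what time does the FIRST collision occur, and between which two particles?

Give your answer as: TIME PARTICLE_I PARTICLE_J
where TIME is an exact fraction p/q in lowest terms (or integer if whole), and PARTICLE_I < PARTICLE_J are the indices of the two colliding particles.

Answer: 4 0 1

Derivation:
Pair (0,1): pos 3,11 vel 0,-2 -> gap=8, closing at 2/unit, collide at t=4
Earliest collision: t=4 between 0 and 1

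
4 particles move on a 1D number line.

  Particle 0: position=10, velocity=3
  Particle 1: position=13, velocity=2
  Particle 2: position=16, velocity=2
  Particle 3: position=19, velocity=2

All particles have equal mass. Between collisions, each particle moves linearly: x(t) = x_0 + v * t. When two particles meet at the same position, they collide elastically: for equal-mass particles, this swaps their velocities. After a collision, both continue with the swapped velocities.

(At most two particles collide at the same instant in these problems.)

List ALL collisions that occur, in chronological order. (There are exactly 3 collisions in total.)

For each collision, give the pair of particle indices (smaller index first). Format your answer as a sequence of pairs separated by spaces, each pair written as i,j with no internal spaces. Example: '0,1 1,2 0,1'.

Collision at t=3: particles 0 and 1 swap velocities; positions: p0=19 p1=19 p2=22 p3=25; velocities now: v0=2 v1=3 v2=2 v3=2
Collision at t=6: particles 1 and 2 swap velocities; positions: p0=25 p1=28 p2=28 p3=31; velocities now: v0=2 v1=2 v2=3 v3=2
Collision at t=9: particles 2 and 3 swap velocities; positions: p0=31 p1=34 p2=37 p3=37; velocities now: v0=2 v1=2 v2=2 v3=3

Answer: 0,1 1,2 2,3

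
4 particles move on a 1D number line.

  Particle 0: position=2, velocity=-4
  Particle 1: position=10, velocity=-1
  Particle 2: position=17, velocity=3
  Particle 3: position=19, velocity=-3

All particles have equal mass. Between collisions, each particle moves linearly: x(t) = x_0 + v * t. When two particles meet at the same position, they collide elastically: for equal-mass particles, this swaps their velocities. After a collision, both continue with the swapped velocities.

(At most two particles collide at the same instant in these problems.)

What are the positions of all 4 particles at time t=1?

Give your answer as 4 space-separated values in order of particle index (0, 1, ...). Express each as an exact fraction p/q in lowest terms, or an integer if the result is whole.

Collision at t=1/3: particles 2 and 3 swap velocities; positions: p0=2/3 p1=29/3 p2=18 p3=18; velocities now: v0=-4 v1=-1 v2=-3 v3=3
Advance to t=1 (no further collisions before then); velocities: v0=-4 v1=-1 v2=-3 v3=3; positions = -2 9 16 20

Answer: -2 9 16 20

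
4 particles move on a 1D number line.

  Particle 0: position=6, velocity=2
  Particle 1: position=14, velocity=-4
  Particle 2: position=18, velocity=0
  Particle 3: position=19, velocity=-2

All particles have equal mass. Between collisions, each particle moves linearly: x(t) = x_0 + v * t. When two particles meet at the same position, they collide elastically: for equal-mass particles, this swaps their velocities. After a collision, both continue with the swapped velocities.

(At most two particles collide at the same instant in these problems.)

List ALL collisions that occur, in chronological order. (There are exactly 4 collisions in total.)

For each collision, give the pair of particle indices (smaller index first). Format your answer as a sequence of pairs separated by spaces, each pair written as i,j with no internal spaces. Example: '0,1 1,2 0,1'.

Collision at t=1/2: particles 2 and 3 swap velocities; positions: p0=7 p1=12 p2=18 p3=18; velocities now: v0=2 v1=-4 v2=-2 v3=0
Collision at t=4/3: particles 0 and 1 swap velocities; positions: p0=26/3 p1=26/3 p2=49/3 p3=18; velocities now: v0=-4 v1=2 v2=-2 v3=0
Collision at t=13/4: particles 1 and 2 swap velocities; positions: p0=1 p1=25/2 p2=25/2 p3=18; velocities now: v0=-4 v1=-2 v2=2 v3=0
Collision at t=6: particles 2 and 3 swap velocities; positions: p0=-10 p1=7 p2=18 p3=18; velocities now: v0=-4 v1=-2 v2=0 v3=2

Answer: 2,3 0,1 1,2 2,3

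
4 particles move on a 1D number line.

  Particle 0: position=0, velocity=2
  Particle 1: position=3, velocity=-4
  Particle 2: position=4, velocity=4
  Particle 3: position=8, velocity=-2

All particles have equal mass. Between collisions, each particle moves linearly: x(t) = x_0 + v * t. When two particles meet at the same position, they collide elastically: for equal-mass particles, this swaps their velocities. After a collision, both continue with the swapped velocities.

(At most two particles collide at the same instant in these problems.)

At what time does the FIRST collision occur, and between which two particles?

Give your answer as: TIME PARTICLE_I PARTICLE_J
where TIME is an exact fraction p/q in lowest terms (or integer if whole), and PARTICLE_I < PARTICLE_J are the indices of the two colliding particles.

Pair (0,1): pos 0,3 vel 2,-4 -> gap=3, closing at 6/unit, collide at t=1/2
Pair (1,2): pos 3,4 vel -4,4 -> not approaching (rel speed -8 <= 0)
Pair (2,3): pos 4,8 vel 4,-2 -> gap=4, closing at 6/unit, collide at t=2/3
Earliest collision: t=1/2 between 0 and 1

Answer: 1/2 0 1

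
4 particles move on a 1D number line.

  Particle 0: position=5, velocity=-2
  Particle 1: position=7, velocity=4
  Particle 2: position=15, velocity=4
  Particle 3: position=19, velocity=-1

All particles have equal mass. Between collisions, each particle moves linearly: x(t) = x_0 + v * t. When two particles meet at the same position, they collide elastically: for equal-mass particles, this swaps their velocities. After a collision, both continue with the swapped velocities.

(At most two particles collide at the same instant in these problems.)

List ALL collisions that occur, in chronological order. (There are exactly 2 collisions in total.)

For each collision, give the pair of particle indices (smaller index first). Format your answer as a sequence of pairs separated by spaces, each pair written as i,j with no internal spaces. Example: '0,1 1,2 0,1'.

Collision at t=4/5: particles 2 and 3 swap velocities; positions: p0=17/5 p1=51/5 p2=91/5 p3=91/5; velocities now: v0=-2 v1=4 v2=-1 v3=4
Collision at t=12/5: particles 1 and 2 swap velocities; positions: p0=1/5 p1=83/5 p2=83/5 p3=123/5; velocities now: v0=-2 v1=-1 v2=4 v3=4

Answer: 2,3 1,2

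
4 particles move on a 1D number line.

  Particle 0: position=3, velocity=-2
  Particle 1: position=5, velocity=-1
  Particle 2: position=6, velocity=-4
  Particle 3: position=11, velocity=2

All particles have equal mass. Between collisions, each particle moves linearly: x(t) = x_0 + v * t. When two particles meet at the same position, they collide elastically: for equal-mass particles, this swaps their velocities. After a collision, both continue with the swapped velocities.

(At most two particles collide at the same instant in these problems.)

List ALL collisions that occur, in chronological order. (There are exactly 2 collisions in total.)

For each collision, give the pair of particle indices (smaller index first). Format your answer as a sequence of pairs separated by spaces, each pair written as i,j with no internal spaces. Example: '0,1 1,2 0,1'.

Collision at t=1/3: particles 1 and 2 swap velocities; positions: p0=7/3 p1=14/3 p2=14/3 p3=35/3; velocities now: v0=-2 v1=-4 v2=-1 v3=2
Collision at t=3/2: particles 0 and 1 swap velocities; positions: p0=0 p1=0 p2=7/2 p3=14; velocities now: v0=-4 v1=-2 v2=-1 v3=2

Answer: 1,2 0,1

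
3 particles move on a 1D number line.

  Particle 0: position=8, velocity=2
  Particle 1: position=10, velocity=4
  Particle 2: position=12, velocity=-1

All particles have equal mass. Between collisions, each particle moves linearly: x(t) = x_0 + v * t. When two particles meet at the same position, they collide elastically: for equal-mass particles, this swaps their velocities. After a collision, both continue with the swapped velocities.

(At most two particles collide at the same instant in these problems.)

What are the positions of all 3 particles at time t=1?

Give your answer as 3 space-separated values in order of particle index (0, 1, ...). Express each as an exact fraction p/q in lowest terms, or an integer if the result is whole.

Collision at t=2/5: particles 1 and 2 swap velocities; positions: p0=44/5 p1=58/5 p2=58/5; velocities now: v0=2 v1=-1 v2=4
Advance to t=1 (no further collisions before then); velocities: v0=2 v1=-1 v2=4; positions = 10 11 14

Answer: 10 11 14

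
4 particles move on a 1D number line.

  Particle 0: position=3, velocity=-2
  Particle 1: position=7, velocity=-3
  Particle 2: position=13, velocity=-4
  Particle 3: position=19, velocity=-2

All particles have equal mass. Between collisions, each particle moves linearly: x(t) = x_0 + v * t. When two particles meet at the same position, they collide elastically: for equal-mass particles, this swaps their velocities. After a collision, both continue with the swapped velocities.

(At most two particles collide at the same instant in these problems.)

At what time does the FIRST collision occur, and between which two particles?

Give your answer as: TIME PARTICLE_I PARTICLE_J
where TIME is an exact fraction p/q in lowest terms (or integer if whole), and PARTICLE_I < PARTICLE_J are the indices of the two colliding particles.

Answer: 4 0 1

Derivation:
Pair (0,1): pos 3,7 vel -2,-3 -> gap=4, closing at 1/unit, collide at t=4
Pair (1,2): pos 7,13 vel -3,-4 -> gap=6, closing at 1/unit, collide at t=6
Pair (2,3): pos 13,19 vel -4,-2 -> not approaching (rel speed -2 <= 0)
Earliest collision: t=4 between 0 and 1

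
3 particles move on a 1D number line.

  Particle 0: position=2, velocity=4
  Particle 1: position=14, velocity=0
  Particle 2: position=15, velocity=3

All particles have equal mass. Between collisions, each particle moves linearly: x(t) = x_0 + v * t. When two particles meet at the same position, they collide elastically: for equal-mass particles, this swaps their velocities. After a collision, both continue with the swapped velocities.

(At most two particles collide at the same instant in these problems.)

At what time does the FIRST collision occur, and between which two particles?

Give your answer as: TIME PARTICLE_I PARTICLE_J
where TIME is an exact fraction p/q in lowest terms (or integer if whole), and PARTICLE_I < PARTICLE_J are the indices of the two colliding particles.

Answer: 3 0 1

Derivation:
Pair (0,1): pos 2,14 vel 4,0 -> gap=12, closing at 4/unit, collide at t=3
Pair (1,2): pos 14,15 vel 0,3 -> not approaching (rel speed -3 <= 0)
Earliest collision: t=3 between 0 and 1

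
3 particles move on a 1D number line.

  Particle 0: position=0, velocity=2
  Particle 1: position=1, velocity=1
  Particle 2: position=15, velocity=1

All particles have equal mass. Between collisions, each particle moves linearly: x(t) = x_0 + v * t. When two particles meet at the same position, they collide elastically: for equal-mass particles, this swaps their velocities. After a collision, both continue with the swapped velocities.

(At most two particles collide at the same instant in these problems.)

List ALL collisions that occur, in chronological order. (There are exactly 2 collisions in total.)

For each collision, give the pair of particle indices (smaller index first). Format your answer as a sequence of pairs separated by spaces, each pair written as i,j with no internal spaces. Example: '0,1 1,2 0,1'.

Answer: 0,1 1,2

Derivation:
Collision at t=1: particles 0 and 1 swap velocities; positions: p0=2 p1=2 p2=16; velocities now: v0=1 v1=2 v2=1
Collision at t=15: particles 1 and 2 swap velocities; positions: p0=16 p1=30 p2=30; velocities now: v0=1 v1=1 v2=2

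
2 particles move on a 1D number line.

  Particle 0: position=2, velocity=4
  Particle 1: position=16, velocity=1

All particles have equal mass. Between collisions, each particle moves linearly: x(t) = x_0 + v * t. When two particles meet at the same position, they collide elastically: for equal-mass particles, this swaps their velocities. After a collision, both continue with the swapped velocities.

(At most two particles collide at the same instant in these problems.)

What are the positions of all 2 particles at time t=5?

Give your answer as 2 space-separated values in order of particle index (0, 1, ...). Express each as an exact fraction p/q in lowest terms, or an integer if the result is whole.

Collision at t=14/3: particles 0 and 1 swap velocities; positions: p0=62/3 p1=62/3; velocities now: v0=1 v1=4
Advance to t=5 (no further collisions before then); velocities: v0=1 v1=4; positions = 21 22

Answer: 21 22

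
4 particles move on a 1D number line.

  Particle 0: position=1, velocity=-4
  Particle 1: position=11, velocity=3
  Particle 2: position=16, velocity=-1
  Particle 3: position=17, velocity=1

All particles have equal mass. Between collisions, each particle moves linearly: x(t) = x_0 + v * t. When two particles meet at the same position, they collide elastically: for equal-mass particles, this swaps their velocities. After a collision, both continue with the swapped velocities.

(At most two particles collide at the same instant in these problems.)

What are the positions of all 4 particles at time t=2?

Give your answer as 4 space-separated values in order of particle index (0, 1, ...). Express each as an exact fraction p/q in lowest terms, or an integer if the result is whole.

Answer: -7 14 17 19

Derivation:
Collision at t=5/4: particles 1 and 2 swap velocities; positions: p0=-4 p1=59/4 p2=59/4 p3=73/4; velocities now: v0=-4 v1=-1 v2=3 v3=1
Advance to t=2 (no further collisions before then); velocities: v0=-4 v1=-1 v2=3 v3=1; positions = -7 14 17 19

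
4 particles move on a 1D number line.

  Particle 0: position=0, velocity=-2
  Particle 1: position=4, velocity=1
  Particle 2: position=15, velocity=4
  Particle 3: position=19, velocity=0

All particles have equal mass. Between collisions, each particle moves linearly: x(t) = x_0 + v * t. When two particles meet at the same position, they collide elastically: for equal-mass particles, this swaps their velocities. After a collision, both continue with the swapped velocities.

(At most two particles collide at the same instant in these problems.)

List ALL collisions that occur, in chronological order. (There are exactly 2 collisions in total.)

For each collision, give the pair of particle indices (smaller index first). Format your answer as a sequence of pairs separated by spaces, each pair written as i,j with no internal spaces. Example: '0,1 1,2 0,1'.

Answer: 2,3 1,2

Derivation:
Collision at t=1: particles 2 and 3 swap velocities; positions: p0=-2 p1=5 p2=19 p3=19; velocities now: v0=-2 v1=1 v2=0 v3=4
Collision at t=15: particles 1 and 2 swap velocities; positions: p0=-30 p1=19 p2=19 p3=75; velocities now: v0=-2 v1=0 v2=1 v3=4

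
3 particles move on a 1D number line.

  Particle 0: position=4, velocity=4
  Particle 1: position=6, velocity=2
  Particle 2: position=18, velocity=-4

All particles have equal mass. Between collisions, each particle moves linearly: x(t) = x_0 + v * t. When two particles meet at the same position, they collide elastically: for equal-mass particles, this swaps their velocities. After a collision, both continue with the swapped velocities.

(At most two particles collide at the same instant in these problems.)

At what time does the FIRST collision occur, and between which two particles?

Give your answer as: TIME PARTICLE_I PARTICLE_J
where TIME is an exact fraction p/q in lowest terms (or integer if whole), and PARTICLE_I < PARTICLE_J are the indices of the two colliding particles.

Answer: 1 0 1

Derivation:
Pair (0,1): pos 4,6 vel 4,2 -> gap=2, closing at 2/unit, collide at t=1
Pair (1,2): pos 6,18 vel 2,-4 -> gap=12, closing at 6/unit, collide at t=2
Earliest collision: t=1 between 0 and 1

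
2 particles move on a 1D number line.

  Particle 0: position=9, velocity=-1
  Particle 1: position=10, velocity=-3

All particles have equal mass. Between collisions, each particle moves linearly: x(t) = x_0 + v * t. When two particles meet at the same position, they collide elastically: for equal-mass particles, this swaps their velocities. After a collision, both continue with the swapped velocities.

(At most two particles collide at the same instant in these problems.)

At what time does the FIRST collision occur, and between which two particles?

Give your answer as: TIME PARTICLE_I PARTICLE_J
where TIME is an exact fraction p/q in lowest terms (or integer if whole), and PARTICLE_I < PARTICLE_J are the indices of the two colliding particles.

Answer: 1/2 0 1

Derivation:
Pair (0,1): pos 9,10 vel -1,-3 -> gap=1, closing at 2/unit, collide at t=1/2
Earliest collision: t=1/2 between 0 and 1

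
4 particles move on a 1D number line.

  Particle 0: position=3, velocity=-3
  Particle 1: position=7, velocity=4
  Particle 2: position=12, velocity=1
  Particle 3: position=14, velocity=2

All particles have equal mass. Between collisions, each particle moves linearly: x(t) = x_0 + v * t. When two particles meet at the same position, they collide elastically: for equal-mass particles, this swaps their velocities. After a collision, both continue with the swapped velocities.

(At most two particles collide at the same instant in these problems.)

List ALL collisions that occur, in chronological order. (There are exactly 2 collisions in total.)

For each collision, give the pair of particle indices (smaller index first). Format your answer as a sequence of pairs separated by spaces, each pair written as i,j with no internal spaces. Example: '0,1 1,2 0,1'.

Answer: 1,2 2,3

Derivation:
Collision at t=5/3: particles 1 and 2 swap velocities; positions: p0=-2 p1=41/3 p2=41/3 p3=52/3; velocities now: v0=-3 v1=1 v2=4 v3=2
Collision at t=7/2: particles 2 and 3 swap velocities; positions: p0=-15/2 p1=31/2 p2=21 p3=21; velocities now: v0=-3 v1=1 v2=2 v3=4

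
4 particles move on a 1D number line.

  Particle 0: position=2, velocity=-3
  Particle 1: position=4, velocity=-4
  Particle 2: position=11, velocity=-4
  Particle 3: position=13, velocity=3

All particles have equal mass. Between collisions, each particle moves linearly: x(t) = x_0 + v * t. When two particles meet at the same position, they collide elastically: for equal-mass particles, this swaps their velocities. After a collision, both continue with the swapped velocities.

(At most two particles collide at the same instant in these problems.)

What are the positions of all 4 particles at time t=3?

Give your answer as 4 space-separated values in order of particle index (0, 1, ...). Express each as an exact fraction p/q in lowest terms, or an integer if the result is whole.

Collision at t=2: particles 0 and 1 swap velocities; positions: p0=-4 p1=-4 p2=3 p3=19; velocities now: v0=-4 v1=-3 v2=-4 v3=3
Advance to t=3 (no further collisions before then); velocities: v0=-4 v1=-3 v2=-4 v3=3; positions = -8 -7 -1 22

Answer: -8 -7 -1 22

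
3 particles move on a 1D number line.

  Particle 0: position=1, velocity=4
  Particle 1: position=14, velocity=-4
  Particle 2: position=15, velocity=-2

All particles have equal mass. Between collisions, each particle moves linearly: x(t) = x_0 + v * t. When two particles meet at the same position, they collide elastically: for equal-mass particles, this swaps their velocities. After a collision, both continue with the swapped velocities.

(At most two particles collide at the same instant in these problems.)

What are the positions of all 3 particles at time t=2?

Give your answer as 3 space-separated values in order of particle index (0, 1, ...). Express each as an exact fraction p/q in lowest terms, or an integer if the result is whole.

Collision at t=13/8: particles 0 and 1 swap velocities; positions: p0=15/2 p1=15/2 p2=47/4; velocities now: v0=-4 v1=4 v2=-2
Advance to t=2 (no further collisions before then); velocities: v0=-4 v1=4 v2=-2; positions = 6 9 11

Answer: 6 9 11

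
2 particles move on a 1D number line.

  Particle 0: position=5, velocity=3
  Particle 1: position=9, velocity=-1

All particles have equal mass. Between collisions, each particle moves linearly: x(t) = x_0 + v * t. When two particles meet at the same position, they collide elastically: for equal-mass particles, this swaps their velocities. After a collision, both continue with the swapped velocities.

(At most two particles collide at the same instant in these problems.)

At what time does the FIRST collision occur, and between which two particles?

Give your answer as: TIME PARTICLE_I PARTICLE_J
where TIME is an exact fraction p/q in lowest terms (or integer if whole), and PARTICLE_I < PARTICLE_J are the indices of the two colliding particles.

Answer: 1 0 1

Derivation:
Pair (0,1): pos 5,9 vel 3,-1 -> gap=4, closing at 4/unit, collide at t=1
Earliest collision: t=1 between 0 and 1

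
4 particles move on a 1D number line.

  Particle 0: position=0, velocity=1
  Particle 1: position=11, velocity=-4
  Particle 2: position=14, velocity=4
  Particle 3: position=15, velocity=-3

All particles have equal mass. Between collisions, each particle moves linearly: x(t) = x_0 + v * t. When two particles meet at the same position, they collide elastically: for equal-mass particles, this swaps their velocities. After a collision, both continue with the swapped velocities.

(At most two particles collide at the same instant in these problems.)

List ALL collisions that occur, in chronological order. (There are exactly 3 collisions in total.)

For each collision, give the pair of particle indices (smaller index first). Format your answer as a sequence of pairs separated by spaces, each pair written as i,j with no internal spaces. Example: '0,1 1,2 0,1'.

Answer: 2,3 0,1 1,2

Derivation:
Collision at t=1/7: particles 2 and 3 swap velocities; positions: p0=1/7 p1=73/7 p2=102/7 p3=102/7; velocities now: v0=1 v1=-4 v2=-3 v3=4
Collision at t=11/5: particles 0 and 1 swap velocities; positions: p0=11/5 p1=11/5 p2=42/5 p3=114/5; velocities now: v0=-4 v1=1 v2=-3 v3=4
Collision at t=15/4: particles 1 and 2 swap velocities; positions: p0=-4 p1=15/4 p2=15/4 p3=29; velocities now: v0=-4 v1=-3 v2=1 v3=4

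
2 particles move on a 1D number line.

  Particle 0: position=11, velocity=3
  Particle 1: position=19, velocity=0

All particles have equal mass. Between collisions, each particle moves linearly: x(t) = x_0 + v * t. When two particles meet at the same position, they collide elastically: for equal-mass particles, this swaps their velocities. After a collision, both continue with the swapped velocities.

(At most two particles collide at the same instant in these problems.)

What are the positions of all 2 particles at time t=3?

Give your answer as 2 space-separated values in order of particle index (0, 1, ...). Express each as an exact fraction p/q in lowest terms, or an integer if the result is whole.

Collision at t=8/3: particles 0 and 1 swap velocities; positions: p0=19 p1=19; velocities now: v0=0 v1=3
Advance to t=3 (no further collisions before then); velocities: v0=0 v1=3; positions = 19 20

Answer: 19 20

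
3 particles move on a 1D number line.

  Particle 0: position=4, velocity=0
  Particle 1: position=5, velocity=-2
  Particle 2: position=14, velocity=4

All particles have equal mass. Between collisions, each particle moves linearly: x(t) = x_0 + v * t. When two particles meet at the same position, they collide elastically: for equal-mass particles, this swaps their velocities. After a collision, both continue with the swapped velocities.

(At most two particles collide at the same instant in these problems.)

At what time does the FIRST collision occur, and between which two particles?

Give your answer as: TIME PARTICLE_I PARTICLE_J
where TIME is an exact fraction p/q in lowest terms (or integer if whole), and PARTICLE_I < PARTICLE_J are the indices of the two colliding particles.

Pair (0,1): pos 4,5 vel 0,-2 -> gap=1, closing at 2/unit, collide at t=1/2
Pair (1,2): pos 5,14 vel -2,4 -> not approaching (rel speed -6 <= 0)
Earliest collision: t=1/2 between 0 and 1

Answer: 1/2 0 1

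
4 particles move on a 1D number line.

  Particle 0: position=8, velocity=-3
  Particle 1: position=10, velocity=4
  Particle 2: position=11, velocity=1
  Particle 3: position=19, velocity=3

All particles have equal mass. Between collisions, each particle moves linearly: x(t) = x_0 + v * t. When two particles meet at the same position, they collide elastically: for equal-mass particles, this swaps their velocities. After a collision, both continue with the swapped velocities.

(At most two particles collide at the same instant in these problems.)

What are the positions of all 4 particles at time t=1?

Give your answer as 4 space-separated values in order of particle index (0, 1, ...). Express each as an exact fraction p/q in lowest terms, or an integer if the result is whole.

Collision at t=1/3: particles 1 and 2 swap velocities; positions: p0=7 p1=34/3 p2=34/3 p3=20; velocities now: v0=-3 v1=1 v2=4 v3=3
Advance to t=1 (no further collisions before then); velocities: v0=-3 v1=1 v2=4 v3=3; positions = 5 12 14 22

Answer: 5 12 14 22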